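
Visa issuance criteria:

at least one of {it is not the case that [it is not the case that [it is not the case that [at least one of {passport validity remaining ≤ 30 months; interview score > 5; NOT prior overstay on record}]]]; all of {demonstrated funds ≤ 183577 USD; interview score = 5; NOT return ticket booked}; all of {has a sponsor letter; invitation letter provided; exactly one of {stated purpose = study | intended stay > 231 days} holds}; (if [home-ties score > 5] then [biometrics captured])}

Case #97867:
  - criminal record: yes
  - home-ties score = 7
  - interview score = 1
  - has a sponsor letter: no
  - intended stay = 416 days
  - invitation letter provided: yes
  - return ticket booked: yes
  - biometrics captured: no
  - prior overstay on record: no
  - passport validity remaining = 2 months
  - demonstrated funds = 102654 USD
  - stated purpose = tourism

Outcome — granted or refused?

Atomic conditions:
  passport validity remaining ≤ 30 months: 2 ≤ 30 is true
  interview score > 5: 1 > 5 is false
  NOT prior overstay on record: no → true
  demonstrated funds ≤ 183577 USD: 102654 ≤ 183577 is true
  interview score = 5: 1 == 5 is false
  NOT return ticket booked: yes → false
  has a sponsor letter: no → false
  invitation letter provided: yes → true
  stated purpose = study: tourism == study is false
  intended stay > 231 days: 416 > 231 is true
  home-ties score > 5: 7 > 5 is true
  biometrics captured: no → false
Combine:
[1.1.1.1] true OR false OR true = true
[1.1.1] NOT true = false
[1.1] NOT false = true
[1] NOT true = false
[2] true AND false AND false = false
[3.3] exactly-one(false, true) = true
[3] false AND true AND true = false
[4] true → false = false
[root] false OR false OR false OR false = false
Overall: false → refused

Refused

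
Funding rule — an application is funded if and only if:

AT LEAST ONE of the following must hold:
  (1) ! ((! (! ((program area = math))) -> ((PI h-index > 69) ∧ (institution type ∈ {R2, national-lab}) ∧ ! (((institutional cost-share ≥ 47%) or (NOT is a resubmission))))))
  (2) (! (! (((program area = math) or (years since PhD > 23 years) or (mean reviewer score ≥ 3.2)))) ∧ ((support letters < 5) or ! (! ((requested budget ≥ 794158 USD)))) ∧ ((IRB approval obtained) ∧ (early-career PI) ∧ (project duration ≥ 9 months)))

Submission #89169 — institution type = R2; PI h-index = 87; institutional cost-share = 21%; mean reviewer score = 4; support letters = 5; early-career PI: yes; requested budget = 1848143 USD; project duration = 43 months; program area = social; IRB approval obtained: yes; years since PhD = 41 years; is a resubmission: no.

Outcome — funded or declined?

Funded

Atomic conditions:
  program area = math: social == math is false
  PI h-index > 69: 87 > 69 is true
  institution type ∈ {R2, national-lab}: R2 is in the set → true
  institutional cost-share ≥ 47%: 21 ≥ 47 is false
  NOT is a resubmission: no → true
  years since PhD > 23 years: 41 > 23 is true
  mean reviewer score ≥ 3.2: 4 ≥ 3.2 is true
  support letters < 5: 5 < 5 is false
  requested budget ≥ 794158 USD: 1848143 ≥ 794158 is true
  IRB approval obtained: yes → true
  early-career PI: yes → true
  project duration ≥ 9 months: 43 ≥ 9 is true
Combine:
[1.1.1.1] NOT false = true
[1.1.1] NOT true = false
[1.1.2.3.1] false OR true = true
[1.1.2.3] NOT true = false
[1.1.2] true AND true AND false = false
[1.1] false → false (antecedent false ⇒ implication holds) = true
[1] NOT true = false
[2.1.1.1] false OR true OR true = true
[2.1.1] NOT true = false
[2.1] NOT false = true
[2.2.2.1] NOT true = false
[2.2.2] NOT false = true
[2.2] false OR true = true
[2.3] true AND true AND true = true
[2] true AND true AND true = true
[root] false OR true = true
Overall: true → funded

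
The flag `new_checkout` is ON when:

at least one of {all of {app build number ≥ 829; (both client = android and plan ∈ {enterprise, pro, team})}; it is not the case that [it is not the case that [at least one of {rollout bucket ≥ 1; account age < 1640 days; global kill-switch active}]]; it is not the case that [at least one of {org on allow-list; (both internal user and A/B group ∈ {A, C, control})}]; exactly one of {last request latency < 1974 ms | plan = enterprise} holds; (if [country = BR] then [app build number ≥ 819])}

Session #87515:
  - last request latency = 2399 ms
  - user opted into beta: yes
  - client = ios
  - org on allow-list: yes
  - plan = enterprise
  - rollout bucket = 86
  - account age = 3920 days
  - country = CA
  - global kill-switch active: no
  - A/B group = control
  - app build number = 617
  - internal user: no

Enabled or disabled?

Enabled

Atomic conditions:
  app build number ≥ 829: 617 ≥ 829 is false
  client = android: ios == android is false
  plan ∈ {enterprise, pro, team}: enterprise is in the set → true
  rollout bucket ≥ 1: 86 ≥ 1 is true
  account age < 1640 days: 3920 < 1640 is false
  global kill-switch active: no → false
  org on allow-list: yes → true
  internal user: no → false
  A/B group ∈ {A, C, control}: control is in the set → true
  last request latency < 1974 ms: 2399 < 1974 is false
  plan = enterprise: enterprise == enterprise is true
  country = BR: CA == BR is false
  app build number ≥ 819: 617 ≥ 819 is false
Combine:
[1.2] false AND true = false
[1] false AND false = false
[2.1.1] true OR false OR false = true
[2.1] NOT true = false
[2] NOT false = true
[3.1.2] false AND true = false
[3.1] true OR false = true
[3] NOT true = false
[4] exactly-one(false, true) = true
[5] false → false (antecedent false ⇒ implication holds) = true
[root] false OR true OR false OR true OR true = true
Overall: true → enabled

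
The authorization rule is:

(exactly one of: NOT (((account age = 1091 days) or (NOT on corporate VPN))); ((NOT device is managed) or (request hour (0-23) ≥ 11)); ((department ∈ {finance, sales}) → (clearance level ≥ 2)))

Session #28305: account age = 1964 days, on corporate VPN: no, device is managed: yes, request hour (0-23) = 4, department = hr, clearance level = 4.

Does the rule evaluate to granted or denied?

Granted

Atomic conditions:
  account age = 1091 days: 1964 == 1091 is false
  NOT on corporate VPN: no → true
  NOT device is managed: yes → false
  request hour (0-23) ≥ 11: 4 ≥ 11 is false
  department ∈ {finance, sales}: hr is not in the set → false
  clearance level ≥ 2: 4 ≥ 2 is true
Combine:
[1.1] false OR true = true
[1] NOT true = false
[2] false OR false = false
[3] false → true (antecedent false ⇒ implication holds) = true
[root] exactly-one(false, false, true) = true
Overall: true → granted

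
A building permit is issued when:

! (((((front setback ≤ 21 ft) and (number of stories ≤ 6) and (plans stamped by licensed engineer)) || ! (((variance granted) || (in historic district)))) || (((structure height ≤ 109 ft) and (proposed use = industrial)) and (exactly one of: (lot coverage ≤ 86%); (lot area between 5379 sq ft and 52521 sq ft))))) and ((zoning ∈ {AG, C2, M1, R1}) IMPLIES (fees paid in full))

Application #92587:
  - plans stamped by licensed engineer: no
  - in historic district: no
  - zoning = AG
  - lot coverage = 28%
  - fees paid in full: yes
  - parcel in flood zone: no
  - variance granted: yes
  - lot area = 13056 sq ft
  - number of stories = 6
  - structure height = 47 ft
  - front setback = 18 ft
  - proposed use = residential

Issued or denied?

Atomic conditions:
  front setback ≤ 21 ft: 18 ≤ 21 is true
  number of stories ≤ 6: 6 ≤ 6 is true
  plans stamped by licensed engineer: no → false
  variance granted: yes → true
  in historic district: no → false
  structure height ≤ 109 ft: 47 ≤ 109 is true
  proposed use = industrial: residential == industrial is false
  lot coverage ≤ 86%: 28 ≤ 86 is true
  lot area between 5379 sq ft and 52521 sq ft: 13056 in [5379, 52521] is true
  zoning ∈ {AG, C2, M1, R1}: AG is in the set → true
  fees paid in full: yes → true
Combine:
[1.1.1.1] true AND true AND false = false
[1.1.1.2.1] true OR false = true
[1.1.1.2] NOT true = false
[1.1.1] false OR false = false
[1.1.2.1] true AND false = false
[1.1.2.2] exactly-one(true, true) = false
[1.1.2] false AND false = false
[1.1] false OR false = false
[1] NOT false = true
[2] true → true = true
[root] true AND true = true
Overall: true → issued

Issued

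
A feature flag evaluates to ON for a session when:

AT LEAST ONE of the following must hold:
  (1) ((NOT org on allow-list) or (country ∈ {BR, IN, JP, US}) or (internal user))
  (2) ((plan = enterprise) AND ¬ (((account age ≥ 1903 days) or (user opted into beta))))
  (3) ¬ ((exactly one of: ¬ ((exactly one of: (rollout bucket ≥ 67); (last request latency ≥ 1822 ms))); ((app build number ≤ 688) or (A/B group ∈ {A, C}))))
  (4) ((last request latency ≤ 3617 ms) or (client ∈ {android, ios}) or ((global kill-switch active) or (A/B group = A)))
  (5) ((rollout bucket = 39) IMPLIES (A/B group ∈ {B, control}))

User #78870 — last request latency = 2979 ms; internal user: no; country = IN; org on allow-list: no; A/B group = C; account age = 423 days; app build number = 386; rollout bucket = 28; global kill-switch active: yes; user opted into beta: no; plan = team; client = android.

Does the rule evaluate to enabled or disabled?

Enabled

Atomic conditions:
  NOT org on allow-list: no → true
  country ∈ {BR, IN, JP, US}: IN is in the set → true
  internal user: no → false
  plan = enterprise: team == enterprise is false
  account age ≥ 1903 days: 423 ≥ 1903 is false
  user opted into beta: no → false
  rollout bucket ≥ 67: 28 ≥ 67 is false
  last request latency ≥ 1822 ms: 2979 ≥ 1822 is true
  app build number ≤ 688: 386 ≤ 688 is true
  A/B group ∈ {A, C}: C is in the set → true
  last request latency ≤ 3617 ms: 2979 ≤ 3617 is true
  client ∈ {android, ios}: android is in the set → true
  global kill-switch active: yes → true
  A/B group = A: C == A is false
  rollout bucket = 39: 28 == 39 is false
  A/B group ∈ {B, control}: C is not in the set → false
Combine:
[1] true OR true OR false = true
[2.2.1] false OR false = false
[2.2] NOT false = true
[2] false AND true = false
[3.1.1.1] exactly-one(false, true) = true
[3.1.1] NOT true = false
[3.1.2] true OR true = true
[3.1] exactly-one(false, true) = true
[3] NOT true = false
[4.3] true OR false = true
[4] true OR true OR true = true
[5] false → false (antecedent false ⇒ implication holds) = true
[root] true OR false OR false OR true OR true = true
Overall: true → enabled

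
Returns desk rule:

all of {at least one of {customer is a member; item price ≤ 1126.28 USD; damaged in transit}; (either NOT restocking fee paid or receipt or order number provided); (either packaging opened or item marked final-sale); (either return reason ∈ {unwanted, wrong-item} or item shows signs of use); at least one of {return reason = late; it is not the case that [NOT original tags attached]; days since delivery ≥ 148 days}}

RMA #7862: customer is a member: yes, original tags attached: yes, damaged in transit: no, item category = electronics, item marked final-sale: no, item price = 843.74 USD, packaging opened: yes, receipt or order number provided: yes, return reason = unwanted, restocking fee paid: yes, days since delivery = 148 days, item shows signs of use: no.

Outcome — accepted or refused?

Atomic conditions:
  customer is a member: yes → true
  item price ≤ 1126.28 USD: 843.74 ≤ 1126.28 is true
  damaged in transit: no → false
  NOT restocking fee paid: yes → false
  receipt or order number provided: yes → true
  packaging opened: yes → true
  item marked final-sale: no → false
  return reason ∈ {unwanted, wrong-item}: unwanted is in the set → true
  item shows signs of use: no → false
  return reason = late: unwanted == late is false
  NOT original tags attached: yes → false
  days since delivery ≥ 148 days: 148 ≥ 148 is true
Combine:
[1] true OR true OR false = true
[2] false OR true = true
[3] true OR false = true
[4] true OR false = true
[5.2] NOT false = true
[5] false OR true OR true = true
[root] true AND true AND true AND true AND true = true
Overall: true → accepted

Accepted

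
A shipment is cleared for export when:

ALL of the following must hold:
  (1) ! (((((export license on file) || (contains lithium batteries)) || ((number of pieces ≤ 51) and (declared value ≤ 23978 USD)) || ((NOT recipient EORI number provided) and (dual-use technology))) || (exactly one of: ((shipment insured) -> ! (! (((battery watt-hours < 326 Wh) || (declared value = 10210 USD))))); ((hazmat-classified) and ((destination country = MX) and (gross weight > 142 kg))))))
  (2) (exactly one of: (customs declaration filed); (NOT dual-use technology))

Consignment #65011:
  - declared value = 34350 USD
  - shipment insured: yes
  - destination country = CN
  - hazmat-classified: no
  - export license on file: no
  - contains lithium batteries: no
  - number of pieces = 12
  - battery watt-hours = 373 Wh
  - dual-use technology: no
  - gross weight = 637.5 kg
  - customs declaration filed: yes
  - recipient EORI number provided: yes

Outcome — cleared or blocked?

Atomic conditions:
  export license on file: no → false
  contains lithium batteries: no → false
  number of pieces ≤ 51: 12 ≤ 51 is true
  declared value ≤ 23978 USD: 34350 ≤ 23978 is false
  NOT recipient EORI number provided: yes → false
  dual-use technology: no → false
  shipment insured: yes → true
  battery watt-hours < 326 Wh: 373 < 326 is false
  declared value = 10210 USD: 34350 == 10210 is false
  hazmat-classified: no → false
  destination country = MX: CN == MX is false
  gross weight > 142 kg: 637.5 > 142 is true
  customs declaration filed: yes → true
  NOT dual-use technology: no → true
Combine:
[1.1.1.1] false OR false = false
[1.1.1.2] true AND false = false
[1.1.1.3] false AND false = false
[1.1.1] false OR false OR false = false
[1.1.2.1.2.1.1] false OR false = false
[1.1.2.1.2.1] NOT false = true
[1.1.2.1.2] NOT true = false
[1.1.2.1] true → false = false
[1.1.2.2.2] false AND true = false
[1.1.2.2] false AND false = false
[1.1.2] exactly-one(false, false) = false
[1.1] false OR false = false
[1] NOT false = true
[2] exactly-one(true, true) = false
[root] true AND false = false
Overall: false → blocked

Blocked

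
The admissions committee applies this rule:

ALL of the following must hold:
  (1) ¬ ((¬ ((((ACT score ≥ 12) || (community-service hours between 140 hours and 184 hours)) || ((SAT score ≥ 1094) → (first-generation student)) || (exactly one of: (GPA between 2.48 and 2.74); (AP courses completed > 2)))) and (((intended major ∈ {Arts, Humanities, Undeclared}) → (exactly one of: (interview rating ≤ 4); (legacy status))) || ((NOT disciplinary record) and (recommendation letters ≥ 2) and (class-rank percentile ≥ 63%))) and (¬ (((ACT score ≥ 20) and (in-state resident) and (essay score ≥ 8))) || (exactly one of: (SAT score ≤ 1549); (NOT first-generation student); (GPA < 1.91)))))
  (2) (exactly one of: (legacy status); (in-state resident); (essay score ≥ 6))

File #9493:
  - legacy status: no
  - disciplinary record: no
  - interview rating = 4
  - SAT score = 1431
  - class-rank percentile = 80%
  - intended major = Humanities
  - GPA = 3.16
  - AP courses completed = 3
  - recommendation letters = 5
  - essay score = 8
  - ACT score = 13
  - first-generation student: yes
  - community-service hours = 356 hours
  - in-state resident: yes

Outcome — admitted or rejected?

Rejected

Atomic conditions:
  ACT score ≥ 12: 13 ≥ 12 is true
  community-service hours between 140 hours and 184 hours: 356 in [140, 184] is false
  SAT score ≥ 1094: 1431 ≥ 1094 is true
  first-generation student: yes → true
  GPA between 2.48 and 2.74: 3.16 in [2.48, 2.74] is false
  AP courses completed > 2: 3 > 2 is true
  intended major ∈ {Arts, Humanities, Undeclared}: Humanities is in the set → true
  interview rating ≤ 4: 4 ≤ 4 is true
  legacy status: no → false
  NOT disciplinary record: no → true
  recommendation letters ≥ 2: 5 ≥ 2 is true
  class-rank percentile ≥ 63%: 80 ≥ 63 is true
  ACT score ≥ 20: 13 ≥ 20 is false
  in-state resident: yes → true
  essay score ≥ 8: 8 ≥ 8 is true
  SAT score ≤ 1549: 1431 ≤ 1549 is true
  NOT first-generation student: yes → false
  GPA < 1.91: 3.16 < 1.91 is false
  essay score ≥ 6: 8 ≥ 6 is true
Combine:
[1.1.1.1.1] true OR false = true
[1.1.1.1.2] true → true = true
[1.1.1.1.3] exactly-one(false, true) = true
[1.1.1.1] true OR true OR true = true
[1.1.1] NOT true = false
[1.1.2.1.2] exactly-one(true, false) = true
[1.1.2.1] true → true = true
[1.1.2.2] true AND true AND true = true
[1.1.2] true OR true = true
[1.1.3.1.1] false AND true AND true = false
[1.1.3.1] NOT false = true
[1.1.3.2] exactly-one(true, false, false) = true
[1.1.3] true OR true = true
[1.1] false AND true AND true = false
[1] NOT false = true
[2] exactly-one(false, true, true) = false
[root] true AND false = false
Overall: false → rejected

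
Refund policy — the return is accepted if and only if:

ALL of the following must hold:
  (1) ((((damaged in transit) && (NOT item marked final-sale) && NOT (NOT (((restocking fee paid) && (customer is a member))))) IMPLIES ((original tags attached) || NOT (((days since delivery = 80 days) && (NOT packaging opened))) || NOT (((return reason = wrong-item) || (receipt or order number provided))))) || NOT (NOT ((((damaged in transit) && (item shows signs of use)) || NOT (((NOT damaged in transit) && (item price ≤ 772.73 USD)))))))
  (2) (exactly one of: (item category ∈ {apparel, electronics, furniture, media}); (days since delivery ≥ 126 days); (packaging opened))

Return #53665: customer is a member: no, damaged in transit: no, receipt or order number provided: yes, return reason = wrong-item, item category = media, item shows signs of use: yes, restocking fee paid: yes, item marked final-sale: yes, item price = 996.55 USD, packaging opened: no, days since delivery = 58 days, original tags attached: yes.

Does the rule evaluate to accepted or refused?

Atomic conditions:
  damaged in transit: no → false
  NOT item marked final-sale: yes → false
  restocking fee paid: yes → true
  customer is a member: no → false
  original tags attached: yes → true
  days since delivery = 80 days: 58 == 80 is false
  NOT packaging opened: no → true
  return reason = wrong-item: wrong-item == wrong-item is true
  receipt or order number provided: yes → true
  item shows signs of use: yes → true
  NOT damaged in transit: no → true
  item price ≤ 772.73 USD: 996.55 ≤ 772.73 is false
  item category ∈ {apparel, electronics, furniture, media}: media is in the set → true
  days since delivery ≥ 126 days: 58 ≥ 126 is false
  packaging opened: no → false
Combine:
[1.1.1.3.1.1] true AND false = false
[1.1.1.3.1] NOT false = true
[1.1.1.3] NOT true = false
[1.1.1] false AND false AND false = false
[1.1.2.2.1] false AND true = false
[1.1.2.2] NOT false = true
[1.1.2.3.1] true OR true = true
[1.1.2.3] NOT true = false
[1.1.2] true OR true OR false = true
[1.1] false → true (antecedent false ⇒ implication holds) = true
[1.2.1.1.1] false AND true = false
[1.2.1.1.2.1] true AND false = false
[1.2.1.1.2] NOT false = true
[1.2.1.1] false OR true = true
[1.2.1] NOT true = false
[1.2] NOT false = true
[1] true OR true = true
[2] exactly-one(true, false, false) = true
[root] true AND true = true
Overall: true → accepted

Accepted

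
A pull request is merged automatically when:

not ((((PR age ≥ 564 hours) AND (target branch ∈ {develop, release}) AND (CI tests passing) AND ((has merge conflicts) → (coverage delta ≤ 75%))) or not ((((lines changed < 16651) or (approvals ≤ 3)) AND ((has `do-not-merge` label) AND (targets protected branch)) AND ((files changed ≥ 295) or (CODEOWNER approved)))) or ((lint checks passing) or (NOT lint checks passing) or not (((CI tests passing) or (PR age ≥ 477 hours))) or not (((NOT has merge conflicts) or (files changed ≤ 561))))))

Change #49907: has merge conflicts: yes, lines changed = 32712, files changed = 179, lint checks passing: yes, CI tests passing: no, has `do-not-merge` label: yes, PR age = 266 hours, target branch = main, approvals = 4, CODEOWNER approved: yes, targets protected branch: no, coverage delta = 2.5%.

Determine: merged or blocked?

Blocked

Atomic conditions:
  PR age ≥ 564 hours: 266 ≥ 564 is false
  target branch ∈ {develop, release}: main is not in the set → false
  CI tests passing: no → false
  has merge conflicts: yes → true
  coverage delta ≤ 75%: 2.5 ≤ 75 is true
  lines changed < 16651: 32712 < 16651 is false
  approvals ≤ 3: 4 ≤ 3 is false
  has `do-not-merge` label: yes → true
  targets protected branch: no → false
  files changed ≥ 295: 179 ≥ 295 is false
  CODEOWNER approved: yes → true
  lint checks passing: yes → true
  NOT lint checks passing: yes → false
  PR age ≥ 477 hours: 266 ≥ 477 is false
  NOT has merge conflicts: yes → false
  files changed ≤ 561: 179 ≤ 561 is true
Combine:
[1.1.4] true → true = true
[1.1] false AND false AND false AND true = false
[1.2.1.1] false OR false = false
[1.2.1.2] true AND false = false
[1.2.1.3] false OR true = true
[1.2.1] false AND false AND true = false
[1.2] NOT false = true
[1.3.3.1] false OR false = false
[1.3.3] NOT false = true
[1.3.4.1] false OR true = true
[1.3.4] NOT true = false
[1.3] true OR false OR true OR false = true
[1] false OR true OR true = true
[root] NOT true = false
Overall: false → blocked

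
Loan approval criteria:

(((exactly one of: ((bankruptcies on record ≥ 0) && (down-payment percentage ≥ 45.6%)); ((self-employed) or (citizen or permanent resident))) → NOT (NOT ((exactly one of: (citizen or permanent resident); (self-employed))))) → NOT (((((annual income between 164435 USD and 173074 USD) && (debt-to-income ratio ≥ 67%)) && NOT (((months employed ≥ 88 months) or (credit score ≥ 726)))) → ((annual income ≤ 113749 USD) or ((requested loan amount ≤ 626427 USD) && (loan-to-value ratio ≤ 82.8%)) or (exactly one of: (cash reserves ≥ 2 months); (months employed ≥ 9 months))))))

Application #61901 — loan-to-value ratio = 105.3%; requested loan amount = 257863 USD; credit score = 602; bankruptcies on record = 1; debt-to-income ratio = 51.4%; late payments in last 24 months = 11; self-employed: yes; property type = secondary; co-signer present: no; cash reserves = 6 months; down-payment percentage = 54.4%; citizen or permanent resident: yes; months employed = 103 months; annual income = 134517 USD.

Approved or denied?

Denied

Atomic conditions:
  bankruptcies on record ≥ 0: 1 ≥ 0 is true
  down-payment percentage ≥ 45.6%: 54.4 ≥ 45.6 is true
  self-employed: yes → true
  citizen or permanent resident: yes → true
  annual income between 164435 USD and 173074 USD: 134517 in [164435, 173074] is false
  debt-to-income ratio ≥ 67%: 51.4 ≥ 67 is false
  months employed ≥ 88 months: 103 ≥ 88 is true
  credit score ≥ 726: 602 ≥ 726 is false
  annual income ≤ 113749 USD: 134517 ≤ 113749 is false
  requested loan amount ≤ 626427 USD: 257863 ≤ 626427 is true
  loan-to-value ratio ≤ 82.8%: 105.3 ≤ 82.8 is false
  cash reserves ≥ 2 months: 6 ≥ 2 is true
  months employed ≥ 9 months: 103 ≥ 9 is true
Combine:
[1.1.1] true AND true = true
[1.1.2] true OR true = true
[1.1] exactly-one(true, true) = false
[1.2.1.1] exactly-one(true, true) = false
[1.2.1] NOT false = true
[1.2] NOT true = false
[1] false → false (antecedent false ⇒ implication holds) = true
[2.1.1.1] false AND false = false
[2.1.1.2.1] true OR false = true
[2.1.1.2] NOT true = false
[2.1.1] false AND false = false
[2.1.2.2] true AND false = false
[2.1.2.3] exactly-one(true, true) = false
[2.1.2] false OR false OR false = false
[2.1] false → false (antecedent false ⇒ implication holds) = true
[2] NOT true = false
[root] true → false = false
Overall: false → denied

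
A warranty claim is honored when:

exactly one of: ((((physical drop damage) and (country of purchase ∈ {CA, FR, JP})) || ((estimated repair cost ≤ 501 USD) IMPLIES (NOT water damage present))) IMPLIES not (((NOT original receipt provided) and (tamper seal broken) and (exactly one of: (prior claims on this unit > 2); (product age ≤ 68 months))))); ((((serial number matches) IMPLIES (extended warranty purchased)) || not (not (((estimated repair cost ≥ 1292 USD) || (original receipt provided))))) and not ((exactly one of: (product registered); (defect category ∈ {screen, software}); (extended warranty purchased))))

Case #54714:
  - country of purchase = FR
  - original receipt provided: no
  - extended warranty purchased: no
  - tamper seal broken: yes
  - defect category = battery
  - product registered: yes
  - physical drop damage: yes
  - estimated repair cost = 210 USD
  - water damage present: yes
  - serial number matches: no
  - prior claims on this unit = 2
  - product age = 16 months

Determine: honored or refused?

Atomic conditions:
  physical drop damage: yes → true
  country of purchase ∈ {CA, FR, JP}: FR is in the set → true
  estimated repair cost ≤ 501 USD: 210 ≤ 501 is true
  NOT water damage present: yes → false
  NOT original receipt provided: no → true
  tamper seal broken: yes → true
  prior claims on this unit > 2: 2 > 2 is false
  product age ≤ 68 months: 16 ≤ 68 is true
  serial number matches: no → false
  extended warranty purchased: no → false
  estimated repair cost ≥ 1292 USD: 210 ≥ 1292 is false
  original receipt provided: no → false
  product registered: yes → true
  defect category ∈ {screen, software}: battery is not in the set → false
Combine:
[1.1.1] true AND true = true
[1.1.2] true → false = false
[1.1] true OR false = true
[1.2.1.3] exactly-one(false, true) = true
[1.2.1] true AND true AND true = true
[1.2] NOT true = false
[1] true → false = false
[2.1.1] false → false (antecedent false ⇒ implication holds) = true
[2.1.2.1.1] false OR false = false
[2.1.2.1] NOT false = true
[2.1.2] NOT true = false
[2.1] true OR false = true
[2.2.1] exactly-one(true, false, false) = true
[2.2] NOT true = false
[2] true AND false = false
[root] exactly-one(false, false) = false
Overall: false → refused

Refused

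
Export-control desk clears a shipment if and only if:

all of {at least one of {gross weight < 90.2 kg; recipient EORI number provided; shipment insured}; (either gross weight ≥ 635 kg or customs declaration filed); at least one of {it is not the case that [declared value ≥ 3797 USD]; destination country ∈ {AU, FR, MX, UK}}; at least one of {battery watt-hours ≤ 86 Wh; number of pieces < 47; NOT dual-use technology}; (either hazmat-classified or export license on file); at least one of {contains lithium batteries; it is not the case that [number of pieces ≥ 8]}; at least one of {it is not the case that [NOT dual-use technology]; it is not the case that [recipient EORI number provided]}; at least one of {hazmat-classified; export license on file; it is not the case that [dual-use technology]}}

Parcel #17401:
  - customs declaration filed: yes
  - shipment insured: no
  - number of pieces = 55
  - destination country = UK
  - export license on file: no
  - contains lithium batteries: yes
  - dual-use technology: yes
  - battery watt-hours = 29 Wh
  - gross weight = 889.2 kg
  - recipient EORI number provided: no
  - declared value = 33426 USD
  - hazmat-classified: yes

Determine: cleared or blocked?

Atomic conditions:
  gross weight < 90.2 kg: 889.2 < 90.2 is false
  recipient EORI number provided: no → false
  shipment insured: no → false
  gross weight ≥ 635 kg: 889.2 ≥ 635 is true
  customs declaration filed: yes → true
  declared value ≥ 3797 USD: 33426 ≥ 3797 is true
  destination country ∈ {AU, FR, MX, UK}: UK is in the set → true
  battery watt-hours ≤ 86 Wh: 29 ≤ 86 is true
  number of pieces < 47: 55 < 47 is false
  NOT dual-use technology: yes → false
  hazmat-classified: yes → true
  export license on file: no → false
  contains lithium batteries: yes → true
  number of pieces ≥ 8: 55 ≥ 8 is true
  dual-use technology: yes → true
Combine:
[1] false OR false OR false = false
[2] true OR true = true
[3.1] NOT true = false
[3] false OR true = true
[4] true OR false OR false = true
[5] true OR false = true
[6.2] NOT true = false
[6] true OR false = true
[7.1] NOT false = true
[7.2] NOT false = true
[7] true OR true = true
[8.3] NOT true = false
[8] true OR false OR false = true
[root] false AND true AND true AND true AND true AND true AND true AND true = false
Overall: false → blocked

Blocked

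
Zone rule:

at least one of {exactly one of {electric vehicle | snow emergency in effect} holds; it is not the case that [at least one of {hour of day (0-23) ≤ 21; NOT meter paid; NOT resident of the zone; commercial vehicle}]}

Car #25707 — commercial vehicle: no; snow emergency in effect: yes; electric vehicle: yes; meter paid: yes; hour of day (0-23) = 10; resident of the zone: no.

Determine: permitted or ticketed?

Atomic conditions:
  electric vehicle: yes → true
  snow emergency in effect: yes → true
  hour of day (0-23) ≤ 21: 10 ≤ 21 is true
  NOT meter paid: yes → false
  NOT resident of the zone: no → true
  commercial vehicle: no → false
Combine:
[1] exactly-one(true, true) = false
[2.1] true OR false OR true OR false = true
[2] NOT true = false
[root] false OR false = false
Overall: false → ticketed

Ticketed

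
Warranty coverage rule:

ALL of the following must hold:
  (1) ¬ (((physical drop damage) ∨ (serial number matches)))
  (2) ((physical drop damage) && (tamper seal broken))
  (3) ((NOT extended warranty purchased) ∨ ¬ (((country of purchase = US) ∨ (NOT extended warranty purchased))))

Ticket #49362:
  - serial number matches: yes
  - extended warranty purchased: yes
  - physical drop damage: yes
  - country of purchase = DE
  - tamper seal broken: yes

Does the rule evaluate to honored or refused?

Refused

Atomic conditions:
  physical drop damage: yes → true
  serial number matches: yes → true
  tamper seal broken: yes → true
  NOT extended warranty purchased: yes → false
  country of purchase = US: DE == US is false
Combine:
[1.1] true OR true = true
[1] NOT true = false
[2] true AND true = true
[3.2.1] false OR false = false
[3.2] NOT false = true
[3] false OR true = true
[root] false AND true AND true = false
Overall: false → refused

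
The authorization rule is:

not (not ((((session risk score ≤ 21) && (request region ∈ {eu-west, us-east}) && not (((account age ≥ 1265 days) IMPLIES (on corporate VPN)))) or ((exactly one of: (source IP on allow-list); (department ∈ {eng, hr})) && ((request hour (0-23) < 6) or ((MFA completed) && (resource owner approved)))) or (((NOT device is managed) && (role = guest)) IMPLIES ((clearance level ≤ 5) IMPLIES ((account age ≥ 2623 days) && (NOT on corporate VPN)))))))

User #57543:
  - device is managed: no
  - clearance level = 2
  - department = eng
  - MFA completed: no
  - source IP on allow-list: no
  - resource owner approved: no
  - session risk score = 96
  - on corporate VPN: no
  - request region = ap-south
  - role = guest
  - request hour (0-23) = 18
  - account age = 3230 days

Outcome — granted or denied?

Granted

Atomic conditions:
  session risk score ≤ 21: 96 ≤ 21 is false
  request region ∈ {eu-west, us-east}: ap-south is not in the set → false
  account age ≥ 1265 days: 3230 ≥ 1265 is true
  on corporate VPN: no → false
  source IP on allow-list: no → false
  department ∈ {eng, hr}: eng is in the set → true
  request hour (0-23) < 6: 18 < 6 is false
  MFA completed: no → false
  resource owner approved: no → false
  NOT device is managed: no → true
  role = guest: guest == guest is true
  clearance level ≤ 5: 2 ≤ 5 is true
  account age ≥ 2623 days: 3230 ≥ 2623 is true
  NOT on corporate VPN: no → true
Combine:
[1.1.1.3.1] true → false = false
[1.1.1.3] NOT false = true
[1.1.1] false AND false AND true = false
[1.1.2.1] exactly-one(false, true) = true
[1.1.2.2.2] false AND false = false
[1.1.2.2] false OR false = false
[1.1.2] true AND false = false
[1.1.3.1] true AND true = true
[1.1.3.2.2] true AND true = true
[1.1.3.2] true → true = true
[1.1.3] true → true = true
[1.1] false OR false OR true = true
[1] NOT true = false
[root] NOT false = true
Overall: true → granted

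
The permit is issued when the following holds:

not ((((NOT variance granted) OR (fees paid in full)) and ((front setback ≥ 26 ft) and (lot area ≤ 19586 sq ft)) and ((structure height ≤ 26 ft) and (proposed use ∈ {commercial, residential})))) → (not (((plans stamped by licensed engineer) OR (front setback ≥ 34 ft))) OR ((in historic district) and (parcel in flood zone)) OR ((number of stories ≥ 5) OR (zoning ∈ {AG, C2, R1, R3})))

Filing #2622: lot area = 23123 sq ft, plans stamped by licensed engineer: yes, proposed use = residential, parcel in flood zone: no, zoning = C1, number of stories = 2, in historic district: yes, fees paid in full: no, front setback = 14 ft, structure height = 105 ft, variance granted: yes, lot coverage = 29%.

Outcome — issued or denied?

Denied

Atomic conditions:
  NOT variance granted: yes → false
  fees paid in full: no → false
  front setback ≥ 26 ft: 14 ≥ 26 is false
  lot area ≤ 19586 sq ft: 23123 ≤ 19586 is false
  structure height ≤ 26 ft: 105 ≤ 26 is false
  proposed use ∈ {commercial, residential}: residential is in the set → true
  plans stamped by licensed engineer: yes → true
  front setback ≥ 34 ft: 14 ≥ 34 is false
  in historic district: yes → true
  parcel in flood zone: no → false
  number of stories ≥ 5: 2 ≥ 5 is false
  zoning ∈ {AG, C2, R1, R3}: C1 is not in the set → false
Combine:
[1.1.1] false OR false = false
[1.1.2] false AND false = false
[1.1.3] false AND true = false
[1.1] false AND false AND false = false
[1] NOT false = true
[2.1.1] true OR false = true
[2.1] NOT true = false
[2.2] true AND false = false
[2.3] false OR false = false
[2] false OR false OR false = false
[root] true → false = false
Overall: false → denied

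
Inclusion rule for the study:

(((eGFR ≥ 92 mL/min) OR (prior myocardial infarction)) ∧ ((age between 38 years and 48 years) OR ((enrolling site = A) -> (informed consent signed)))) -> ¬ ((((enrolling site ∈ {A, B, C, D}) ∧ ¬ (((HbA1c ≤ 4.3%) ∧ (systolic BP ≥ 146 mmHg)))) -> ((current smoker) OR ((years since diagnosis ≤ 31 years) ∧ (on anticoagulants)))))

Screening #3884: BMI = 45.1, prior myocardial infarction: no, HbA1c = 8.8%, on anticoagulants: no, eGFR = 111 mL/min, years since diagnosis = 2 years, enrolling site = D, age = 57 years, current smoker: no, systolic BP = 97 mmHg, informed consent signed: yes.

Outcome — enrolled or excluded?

Atomic conditions:
  eGFR ≥ 92 mL/min: 111 ≥ 92 is true
  prior myocardial infarction: no → false
  age between 38 years and 48 years: 57 in [38, 48] is false
  enrolling site = A: D == A is false
  informed consent signed: yes → true
  enrolling site ∈ {A, B, C, D}: D is in the set → true
  HbA1c ≤ 4.3%: 8.8 ≤ 4.3 is false
  systolic BP ≥ 146 mmHg: 97 ≥ 146 is false
  current smoker: no → false
  years since diagnosis ≤ 31 years: 2 ≤ 31 is true
  on anticoagulants: no → false
Combine:
[1.1] true OR false = true
[1.2.2] false → true (antecedent false ⇒ implication holds) = true
[1.2] false OR true = true
[1] true AND true = true
[2.1.1.2.1] false AND false = false
[2.1.1.2] NOT false = true
[2.1.1] true AND true = true
[2.1.2.2] true AND false = false
[2.1.2] false OR false = false
[2.1] true → false = false
[2] NOT false = true
[root] true → true = true
Overall: true → enrolled

Enrolled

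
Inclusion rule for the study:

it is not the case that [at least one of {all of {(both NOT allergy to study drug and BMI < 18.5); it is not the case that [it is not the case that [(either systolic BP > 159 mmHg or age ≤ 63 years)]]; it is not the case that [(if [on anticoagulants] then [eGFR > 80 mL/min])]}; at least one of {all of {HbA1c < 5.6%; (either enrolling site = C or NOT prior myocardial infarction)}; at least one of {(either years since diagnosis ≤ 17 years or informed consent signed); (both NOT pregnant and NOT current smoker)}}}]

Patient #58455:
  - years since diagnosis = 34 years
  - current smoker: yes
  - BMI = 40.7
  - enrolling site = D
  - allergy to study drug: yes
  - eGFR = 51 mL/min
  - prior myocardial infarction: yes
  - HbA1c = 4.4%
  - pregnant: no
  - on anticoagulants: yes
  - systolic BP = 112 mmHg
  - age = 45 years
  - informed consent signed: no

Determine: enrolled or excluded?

Atomic conditions:
  NOT allergy to study drug: yes → false
  BMI < 18.5: 40.7 < 18.5 is false
  systolic BP > 159 mmHg: 112 > 159 is false
  age ≤ 63 years: 45 ≤ 63 is true
  on anticoagulants: yes → true
  eGFR > 80 mL/min: 51 > 80 is false
  HbA1c < 5.6%: 4.4 < 5.6 is true
  enrolling site = C: D == C is false
  NOT prior myocardial infarction: yes → false
  years since diagnosis ≤ 17 years: 34 ≤ 17 is false
  informed consent signed: no → false
  NOT pregnant: no → true
  NOT current smoker: yes → false
Combine:
[1.1.1] false AND false = false
[1.1.2.1.1] false OR true = true
[1.1.2.1] NOT true = false
[1.1.2] NOT false = true
[1.1.3.1] true → false = false
[1.1.3] NOT false = true
[1.1] false AND true AND true = false
[1.2.1.2] false OR false = false
[1.2.1] true AND false = false
[1.2.2.1] false OR false = false
[1.2.2.2] true AND false = false
[1.2.2] false OR false = false
[1.2] false OR false = false
[1] false OR false = false
[root] NOT false = true
Overall: true → enrolled

Enrolled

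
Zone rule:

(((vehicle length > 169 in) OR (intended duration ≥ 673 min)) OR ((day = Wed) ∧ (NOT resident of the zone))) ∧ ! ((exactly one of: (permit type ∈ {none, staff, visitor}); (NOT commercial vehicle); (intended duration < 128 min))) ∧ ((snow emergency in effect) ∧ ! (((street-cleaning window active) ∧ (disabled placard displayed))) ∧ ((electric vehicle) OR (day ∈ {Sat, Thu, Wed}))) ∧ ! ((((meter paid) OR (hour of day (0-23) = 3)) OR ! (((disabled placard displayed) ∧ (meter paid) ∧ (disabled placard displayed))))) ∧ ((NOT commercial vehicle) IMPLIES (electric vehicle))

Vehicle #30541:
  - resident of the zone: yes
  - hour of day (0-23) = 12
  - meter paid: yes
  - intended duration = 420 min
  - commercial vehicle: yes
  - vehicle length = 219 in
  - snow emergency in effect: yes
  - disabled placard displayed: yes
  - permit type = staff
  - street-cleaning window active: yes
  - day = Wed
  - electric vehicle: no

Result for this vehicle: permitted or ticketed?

Atomic conditions:
  vehicle length > 169 in: 219 > 169 is true
  intended duration ≥ 673 min: 420 ≥ 673 is false
  day = Wed: Wed == Wed is true
  NOT resident of the zone: yes → false
  permit type ∈ {none, staff, visitor}: staff is in the set → true
  NOT commercial vehicle: yes → false
  intended duration < 128 min: 420 < 128 is false
  snow emergency in effect: yes → true
  street-cleaning window active: yes → true
  disabled placard displayed: yes → true
  electric vehicle: no → false
  day ∈ {Sat, Thu, Wed}: Wed is in the set → true
  meter paid: yes → true
  hour of day (0-23) = 3: 12 == 3 is false
Combine:
[1.1] true OR false = true
[1.2] true AND false = false
[1] true OR false = true
[2.1] exactly-one(true, false, false) = true
[2] NOT true = false
[3.2.1] true AND true = true
[3.2] NOT true = false
[3.3] false OR true = true
[3] true AND false AND true = false
[4.1.1] true OR false = true
[4.1.2.1] true AND true AND true = true
[4.1.2] NOT true = false
[4.1] true OR false = true
[4] NOT true = false
[5] false → false (antecedent false ⇒ implication holds) = true
[root] true AND false AND false AND false AND true = false
Overall: false → ticketed

Ticketed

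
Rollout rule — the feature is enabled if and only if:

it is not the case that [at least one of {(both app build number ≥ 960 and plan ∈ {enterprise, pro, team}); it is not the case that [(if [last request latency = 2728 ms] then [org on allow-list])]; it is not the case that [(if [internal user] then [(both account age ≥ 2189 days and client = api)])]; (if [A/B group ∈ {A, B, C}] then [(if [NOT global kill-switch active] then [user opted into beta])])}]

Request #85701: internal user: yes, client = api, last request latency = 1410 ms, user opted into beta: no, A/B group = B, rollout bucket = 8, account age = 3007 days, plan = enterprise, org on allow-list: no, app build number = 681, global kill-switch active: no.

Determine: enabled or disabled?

Atomic conditions:
  app build number ≥ 960: 681 ≥ 960 is false
  plan ∈ {enterprise, pro, team}: enterprise is in the set → true
  last request latency = 2728 ms: 1410 == 2728 is false
  org on allow-list: no → false
  internal user: yes → true
  account age ≥ 2189 days: 3007 ≥ 2189 is true
  client = api: api == api is true
  A/B group ∈ {A, B, C}: B is in the set → true
  NOT global kill-switch active: no → true
  user opted into beta: no → false
Combine:
[1.1] false AND true = false
[1.2.1] false → false (antecedent false ⇒ implication holds) = true
[1.2] NOT true = false
[1.3.1.2] true AND true = true
[1.3.1] true → true = true
[1.3] NOT true = false
[1.4.2] true → false = false
[1.4] true → false = false
[1] false OR false OR false OR false = false
[root] NOT false = true
Overall: true → enabled

Enabled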